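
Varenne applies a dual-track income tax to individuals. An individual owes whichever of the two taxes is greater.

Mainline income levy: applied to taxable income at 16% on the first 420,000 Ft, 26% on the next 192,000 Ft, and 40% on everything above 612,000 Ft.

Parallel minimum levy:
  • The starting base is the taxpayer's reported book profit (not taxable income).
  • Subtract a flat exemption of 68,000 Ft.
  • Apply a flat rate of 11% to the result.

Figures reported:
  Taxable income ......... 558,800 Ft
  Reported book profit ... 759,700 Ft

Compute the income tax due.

103,288 Ft

Mainline income levy:
  420,000 Ft × 16% = 67,200 Ft
  138,800 Ft × 26% = 36,088 Ft
  → 103,288 Ft

Parallel minimum levy:
  Base (reported book profit): 759,700 Ft
  Less exemption 68,000 Ft → base 691,700 Ft
  691,700 Ft × 11% = 76,087 Ft

103,288 Ft > 76,087 Ft, so the mainline income levy governs.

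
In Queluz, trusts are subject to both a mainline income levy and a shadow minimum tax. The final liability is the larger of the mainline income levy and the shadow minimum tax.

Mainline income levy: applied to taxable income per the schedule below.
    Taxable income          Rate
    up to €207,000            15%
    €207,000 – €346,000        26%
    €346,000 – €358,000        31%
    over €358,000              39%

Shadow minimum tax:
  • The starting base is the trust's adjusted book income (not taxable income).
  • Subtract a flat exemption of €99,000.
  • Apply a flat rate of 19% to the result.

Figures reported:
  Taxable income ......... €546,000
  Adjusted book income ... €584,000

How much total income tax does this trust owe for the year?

Mainline income levy:
  €207,000 × 15% = €31,050
  €139,000 × 26% = €36,140
  €12,000 × 31% = €3,720
  €188,000 × 39% = €73,320
  → €144,230

Shadow minimum tax:
  Base (adjusted book income): €584,000
  Less exemption €99,000 → base €485,000
  €485,000 × 19% = €92,150

€144,230 > €92,150, so the mainline income levy governs.

€144,230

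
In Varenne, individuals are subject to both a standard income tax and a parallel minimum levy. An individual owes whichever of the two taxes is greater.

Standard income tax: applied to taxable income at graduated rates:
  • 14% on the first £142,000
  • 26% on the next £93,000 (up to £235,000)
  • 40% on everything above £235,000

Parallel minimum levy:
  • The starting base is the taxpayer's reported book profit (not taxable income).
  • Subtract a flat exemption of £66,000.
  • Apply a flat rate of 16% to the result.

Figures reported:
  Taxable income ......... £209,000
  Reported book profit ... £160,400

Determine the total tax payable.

£37,300

Parallel minimum levy:
  Base (reported book profit): £160,400
  Less exemption £66,000 → base £94,400
  £94,400 × 16% = £15,104

Standard income tax:
  £142,000 × 14% = £19,880
  £67,000 × 26% = £17,420
  → £37,300

£37,300 > £15,104, so the standard income tax governs.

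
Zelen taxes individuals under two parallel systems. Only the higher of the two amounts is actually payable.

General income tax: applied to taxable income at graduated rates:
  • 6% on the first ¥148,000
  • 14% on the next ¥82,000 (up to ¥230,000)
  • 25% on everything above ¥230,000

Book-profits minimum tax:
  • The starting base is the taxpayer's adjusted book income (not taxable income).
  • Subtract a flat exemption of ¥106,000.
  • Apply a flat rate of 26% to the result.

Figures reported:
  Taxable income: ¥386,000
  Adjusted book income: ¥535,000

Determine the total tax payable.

General income tax:
  ¥148,000 × 6% = ¥8,880
  ¥82,000 × 14% = ¥11,480
  ¥156,000 × 25% = ¥39,000
  → ¥59,360

Book-profits minimum tax:
  Base (adjusted book income): ¥535,000
  Less exemption ¥106,000 → base ¥429,000
  ¥429,000 × 26% = ¥111,540

¥111,540 > ¥59,360, so the book-profits minimum tax is the binding amount.

¥111,540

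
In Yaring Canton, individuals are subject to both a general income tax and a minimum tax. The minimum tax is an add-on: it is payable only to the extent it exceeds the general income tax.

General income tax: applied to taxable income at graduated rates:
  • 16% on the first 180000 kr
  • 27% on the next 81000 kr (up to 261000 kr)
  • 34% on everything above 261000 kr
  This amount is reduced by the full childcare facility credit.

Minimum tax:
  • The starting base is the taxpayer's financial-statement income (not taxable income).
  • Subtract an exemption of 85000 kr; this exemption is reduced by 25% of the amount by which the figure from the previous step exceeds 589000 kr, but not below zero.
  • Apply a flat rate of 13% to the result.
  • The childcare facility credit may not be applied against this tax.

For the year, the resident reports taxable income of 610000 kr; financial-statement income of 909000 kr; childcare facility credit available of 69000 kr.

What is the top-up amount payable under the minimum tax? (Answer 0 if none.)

17190 kr

Minimum tax:
  Base (financial-statement income): 909000 kr
  Exemption: 85000 kr − 25% × (909000 kr − 589000 kr) = 85000 kr − 80000 kr = 5000 kr
  Base: 909000 kr − 5000 kr = 904000 kr
  904000 kr × 13% = 117520 kr

General income tax:
  180000 kr × 16% = 28800 kr
  81000 kr × 27% = 21870 kr
  349000 kr × 34% = 118660 kr
  → 169330 kr
  Less childcare facility credit 69000 kr → 100330 kr

Excess of minimum tax over general income tax: 117520 kr − 100330 kr = 17190 kr.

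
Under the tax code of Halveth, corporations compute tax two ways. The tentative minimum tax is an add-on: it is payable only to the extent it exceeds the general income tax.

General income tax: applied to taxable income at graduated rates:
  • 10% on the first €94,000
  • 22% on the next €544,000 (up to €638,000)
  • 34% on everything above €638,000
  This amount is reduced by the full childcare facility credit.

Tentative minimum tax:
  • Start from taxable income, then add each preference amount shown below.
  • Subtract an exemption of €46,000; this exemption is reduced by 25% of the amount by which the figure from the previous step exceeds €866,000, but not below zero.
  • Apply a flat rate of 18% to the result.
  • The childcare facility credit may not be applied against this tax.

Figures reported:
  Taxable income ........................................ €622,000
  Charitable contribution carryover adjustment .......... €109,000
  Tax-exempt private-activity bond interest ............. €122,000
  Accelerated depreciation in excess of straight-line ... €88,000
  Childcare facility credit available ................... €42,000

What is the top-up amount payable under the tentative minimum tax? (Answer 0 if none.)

Tentative minimum tax:
  Adjusted income: €622,000 + €109,000 + €122,000 + €88,000 = €941,000
  Exemption: €46,000 − 25% × (€941,000 − €866,000) = €46,000 − €18,750 = €27,250
  Base: €941,000 − €27,250 = €913,750
  €913,750 × 18% = €164,475

General income tax:
  €94,000 × 10% = €9,400
  €528,000 × 22% = €116,160
  → €125,560
  Less childcare facility credit €42,000 → €83,560

Excess of tentative minimum tax over general income tax: €164,475 − €83,560 = €80,915.

€80,915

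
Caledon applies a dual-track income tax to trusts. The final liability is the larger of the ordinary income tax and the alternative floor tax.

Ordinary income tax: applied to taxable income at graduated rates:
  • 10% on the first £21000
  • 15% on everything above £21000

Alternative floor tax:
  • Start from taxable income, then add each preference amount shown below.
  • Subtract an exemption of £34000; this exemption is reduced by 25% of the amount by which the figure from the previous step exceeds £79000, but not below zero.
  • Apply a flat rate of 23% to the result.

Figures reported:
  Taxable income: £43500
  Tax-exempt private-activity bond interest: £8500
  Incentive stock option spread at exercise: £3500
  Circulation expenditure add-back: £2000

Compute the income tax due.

£5475

Ordinary income tax:
  £21000 × 10% = £2100
  £22500 × 15% = £3375
  → £5475

Alternative floor tax:
  Adjusted income: £43500 + £8500 + £3500 + £2000 = £57500
  Exemption: £57500 ≤ £79000, so full £34000 applies
  Base: £57500 − £34000 = £23500
  £23500 × 23% = £5405

£5475 > £5405, so the ordinary income tax governs.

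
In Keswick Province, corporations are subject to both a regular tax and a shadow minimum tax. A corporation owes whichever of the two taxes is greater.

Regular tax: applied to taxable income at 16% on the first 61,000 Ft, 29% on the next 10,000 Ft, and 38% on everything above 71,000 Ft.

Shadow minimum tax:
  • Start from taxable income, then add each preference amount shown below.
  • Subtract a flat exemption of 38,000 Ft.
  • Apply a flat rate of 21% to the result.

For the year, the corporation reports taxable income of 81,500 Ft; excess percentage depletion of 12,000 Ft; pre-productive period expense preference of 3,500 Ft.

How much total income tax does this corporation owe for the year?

Regular tax:
  61,000 Ft × 16% = 9,760 Ft
  10,000 Ft × 29% = 2,900 Ft
  10,500 Ft × 38% = 3,990 Ft
  → 16,650 Ft

Shadow minimum tax:
  Adjusted income: 81,500 Ft + 12,000 Ft + 3,500 Ft = 97,000 Ft
  Less exemption 38,000 Ft → base 59,000 Ft
  59,000 Ft × 21% = 12,390 Ft

16,650 Ft > 12,390 Ft, so the regular tax governs.

16,650 Ft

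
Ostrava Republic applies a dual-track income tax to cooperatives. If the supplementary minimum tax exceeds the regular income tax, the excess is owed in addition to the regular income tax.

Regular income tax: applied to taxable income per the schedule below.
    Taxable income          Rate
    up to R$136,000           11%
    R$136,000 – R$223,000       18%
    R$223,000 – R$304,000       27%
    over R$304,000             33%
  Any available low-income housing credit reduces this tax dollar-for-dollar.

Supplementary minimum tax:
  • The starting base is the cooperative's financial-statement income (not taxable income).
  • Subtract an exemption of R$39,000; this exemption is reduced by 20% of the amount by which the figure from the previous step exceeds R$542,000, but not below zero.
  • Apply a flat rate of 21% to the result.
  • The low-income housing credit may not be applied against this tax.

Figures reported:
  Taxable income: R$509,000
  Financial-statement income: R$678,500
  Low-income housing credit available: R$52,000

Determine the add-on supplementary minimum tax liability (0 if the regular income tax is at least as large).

Supplementary minimum tax:
  Base (financial-statement income): R$678,500
  Exemption: R$39,000 − 20% × (R$678,500 − R$542,000) = R$39,000 − R$27,300 = R$11,700
  Base: R$678,500 − R$11,700 = R$666,800
  R$666,800 × 21% = R$140,028

Regular income tax:
  R$136,000 × 11% = R$14,960
  R$87,000 × 18% = R$15,660
  R$81,000 × 27% = R$21,870
  R$205,000 × 33% = R$67,650
  → R$120,140
  Less low-income housing credit R$52,000 → R$68,140

Excess of supplementary minimum tax over regular income tax: R$140,028 − R$68,140 = R$71,888.

R$71,888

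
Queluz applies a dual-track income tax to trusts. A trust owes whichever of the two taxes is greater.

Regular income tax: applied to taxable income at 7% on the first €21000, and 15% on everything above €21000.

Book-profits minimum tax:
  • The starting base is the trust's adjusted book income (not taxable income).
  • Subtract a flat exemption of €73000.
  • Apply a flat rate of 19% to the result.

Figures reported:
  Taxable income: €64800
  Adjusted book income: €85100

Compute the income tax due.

Book-profits minimum tax:
  Base (adjusted book income): €85100
  Less exemption €73000 → base €12100
  €12100 × 19% = €2299

Regular income tax:
  €21000 × 7% = €1470
  €43800 × 15% = €6570
  → €8040

€8040 > €2299, so the regular income tax governs.

€8040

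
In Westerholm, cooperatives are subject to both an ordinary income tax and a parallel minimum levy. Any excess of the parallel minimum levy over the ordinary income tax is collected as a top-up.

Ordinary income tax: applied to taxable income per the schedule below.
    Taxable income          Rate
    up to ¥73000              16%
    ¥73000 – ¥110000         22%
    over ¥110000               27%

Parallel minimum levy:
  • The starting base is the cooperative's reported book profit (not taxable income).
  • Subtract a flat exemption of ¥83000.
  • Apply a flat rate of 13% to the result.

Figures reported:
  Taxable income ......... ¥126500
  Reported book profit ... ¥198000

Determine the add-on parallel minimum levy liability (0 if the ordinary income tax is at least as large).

Ordinary income tax:
  ¥73000 × 16% = ¥11680
  ¥37000 × 22% = ¥8140
  ¥16500 × 27% = ¥4455
  → ¥24275

Parallel minimum levy:
  Base (reported book profit): ¥198000
  Less exemption ¥83000 → base ¥115000
  ¥115000 × 13% = ¥14950

¥14950 ≤ ¥24275, so no add-on is due.

¥0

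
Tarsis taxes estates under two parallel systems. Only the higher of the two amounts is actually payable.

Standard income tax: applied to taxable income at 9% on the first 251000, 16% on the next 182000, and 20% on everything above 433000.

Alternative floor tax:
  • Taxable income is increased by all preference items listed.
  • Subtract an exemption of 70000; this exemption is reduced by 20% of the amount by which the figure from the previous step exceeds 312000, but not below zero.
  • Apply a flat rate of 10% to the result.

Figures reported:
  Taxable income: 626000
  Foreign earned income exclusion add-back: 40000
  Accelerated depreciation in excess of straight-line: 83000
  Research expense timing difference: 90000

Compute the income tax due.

Standard income tax:
  251000 × 9% = 22590
  182000 × 16% = 29120
  193000 × 20% = 38600
  → 90310

Alternative floor tax:
  Adjusted income: 626000 + 40000 + 83000 + 90000 = 839000
  Exemption: 20% × (839000 − 312000) = 105400 ≥ 70000, so the exemption is fully phased out
  Base: 839000 − 0 = 839000
  839000 × 10% = 83900

90310 > 83900, so the standard income tax governs.

90310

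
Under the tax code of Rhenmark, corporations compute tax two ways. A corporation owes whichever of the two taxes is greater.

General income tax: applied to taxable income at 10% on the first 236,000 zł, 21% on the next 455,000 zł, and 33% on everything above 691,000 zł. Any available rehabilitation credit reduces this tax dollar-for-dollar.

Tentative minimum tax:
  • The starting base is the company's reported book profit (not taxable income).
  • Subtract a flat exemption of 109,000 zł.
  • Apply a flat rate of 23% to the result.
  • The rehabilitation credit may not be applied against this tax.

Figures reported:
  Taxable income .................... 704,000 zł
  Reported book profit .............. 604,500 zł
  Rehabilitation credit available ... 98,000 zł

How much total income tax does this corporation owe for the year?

General income tax:
  236,000 zł × 10% = 23,600 zł
  455,000 zł × 21% = 95,550 zł
  13,000 zł × 33% = 4,290 zł
  → 123,440 zł
  Less rehabilitation credit 98,000 zł → 25,440 zł

Tentative minimum tax:
  Base (reported book profit): 604,500 zł
  Less exemption 109,000 zł → base 495,500 zł
  495,500 zł × 23% = 113,965 zł

113,965 zł > 25,440 zł, so the tentative minimum tax is the binding amount.

113,965 zł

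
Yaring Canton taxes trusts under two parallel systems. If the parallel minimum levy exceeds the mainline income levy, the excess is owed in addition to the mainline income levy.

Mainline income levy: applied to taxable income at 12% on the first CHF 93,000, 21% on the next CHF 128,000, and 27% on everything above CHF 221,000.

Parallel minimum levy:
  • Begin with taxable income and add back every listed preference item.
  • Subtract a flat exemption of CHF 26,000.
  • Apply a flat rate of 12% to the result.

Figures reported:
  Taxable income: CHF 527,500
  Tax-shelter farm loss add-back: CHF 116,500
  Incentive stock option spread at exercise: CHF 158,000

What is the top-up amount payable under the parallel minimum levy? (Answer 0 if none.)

CHF 0

Mainline income levy:
  CHF 93,000 × 12% = CHF 11,160
  CHF 128,000 × 21% = CHF 26,880
  CHF 306,500 × 27% = CHF 82,755
  → CHF 120,795

Parallel minimum levy:
  Adjusted income: CHF 527,500 + CHF 116,500 + CHF 158,000 = CHF 802,000
  Less exemption CHF 26,000 → base CHF 776,000
  CHF 776,000 × 12% = CHF 93,120

CHF 93,120 ≤ CHF 120,795, so no add-on is due.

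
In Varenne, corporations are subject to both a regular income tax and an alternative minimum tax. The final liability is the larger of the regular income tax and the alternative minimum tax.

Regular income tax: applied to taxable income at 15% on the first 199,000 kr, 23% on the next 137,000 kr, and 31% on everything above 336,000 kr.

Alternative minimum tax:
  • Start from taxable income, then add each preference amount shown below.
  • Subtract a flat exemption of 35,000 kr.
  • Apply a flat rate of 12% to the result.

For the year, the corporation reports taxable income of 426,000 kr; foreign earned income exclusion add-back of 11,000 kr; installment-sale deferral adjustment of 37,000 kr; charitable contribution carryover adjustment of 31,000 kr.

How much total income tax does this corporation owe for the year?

Alternative minimum tax:
  Adjusted income: 426,000 kr + 11,000 kr + 37,000 kr + 31,000 kr = 505,000 kr
  Less exemption 35,000 kr → base 470,000 kr
  470,000 kr × 12% = 56,400 kr

Regular income tax:
  199,000 kr × 15% = 29,850 kr
  137,000 kr × 23% = 31,510 kr
  90,000 kr × 31% = 27,900 kr
  → 89,260 kr

89,260 kr > 56,400 kr, so the regular income tax governs.

89,260 kr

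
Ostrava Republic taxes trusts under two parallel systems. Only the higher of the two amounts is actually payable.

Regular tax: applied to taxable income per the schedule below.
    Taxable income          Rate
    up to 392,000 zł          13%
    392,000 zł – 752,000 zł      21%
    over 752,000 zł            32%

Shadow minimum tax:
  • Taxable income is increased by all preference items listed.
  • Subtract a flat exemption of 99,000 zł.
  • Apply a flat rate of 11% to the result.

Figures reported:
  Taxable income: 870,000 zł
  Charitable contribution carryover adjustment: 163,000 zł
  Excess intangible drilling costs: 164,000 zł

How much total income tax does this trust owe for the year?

164,320 zł

Shadow minimum tax:
  Adjusted income: 870,000 zł + 163,000 zł + 164,000 zł = 1,197,000 zł
  Less exemption 99,000 zł → base 1,098,000 zł
  1,098,000 zł × 11% = 120,780 zł

Regular tax:
  392,000 zł × 13% = 50,960 zł
  360,000 zł × 21% = 75,600 zł
  118,000 zł × 32% = 37,760 zł
  → 164,320 zł

164,320 zł > 120,780 zł, so the regular tax governs.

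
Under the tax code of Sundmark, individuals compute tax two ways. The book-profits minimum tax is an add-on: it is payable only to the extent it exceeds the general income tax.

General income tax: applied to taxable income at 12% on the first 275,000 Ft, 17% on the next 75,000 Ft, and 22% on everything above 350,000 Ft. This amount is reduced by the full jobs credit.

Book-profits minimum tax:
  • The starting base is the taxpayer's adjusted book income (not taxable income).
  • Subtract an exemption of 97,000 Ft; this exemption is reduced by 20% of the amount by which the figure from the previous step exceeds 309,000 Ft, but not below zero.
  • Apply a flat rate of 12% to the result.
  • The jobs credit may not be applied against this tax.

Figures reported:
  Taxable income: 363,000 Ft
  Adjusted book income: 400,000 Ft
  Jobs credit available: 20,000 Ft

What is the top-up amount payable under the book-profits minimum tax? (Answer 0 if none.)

9,934 Ft

Book-profits minimum tax:
  Base (adjusted book income): 400,000 Ft
  Exemption: 97,000 Ft − 20% × (400,000 Ft − 309,000 Ft) = 97,000 Ft − 18,200 Ft = 78,800 Ft
  Base: 400,000 Ft − 78,800 Ft = 321,200 Ft
  321,200 Ft × 12% = 38,544 Ft

General income tax:
  275,000 Ft × 12% = 33,000 Ft
  75,000 Ft × 17% = 12,750 Ft
  13,000 Ft × 22% = 2,860 Ft
  → 48,610 Ft
  Less jobs credit 20,000 Ft → 28,610 Ft

Excess of book-profits minimum tax over general income tax: 38,544 Ft − 28,610 Ft = 9,934 Ft.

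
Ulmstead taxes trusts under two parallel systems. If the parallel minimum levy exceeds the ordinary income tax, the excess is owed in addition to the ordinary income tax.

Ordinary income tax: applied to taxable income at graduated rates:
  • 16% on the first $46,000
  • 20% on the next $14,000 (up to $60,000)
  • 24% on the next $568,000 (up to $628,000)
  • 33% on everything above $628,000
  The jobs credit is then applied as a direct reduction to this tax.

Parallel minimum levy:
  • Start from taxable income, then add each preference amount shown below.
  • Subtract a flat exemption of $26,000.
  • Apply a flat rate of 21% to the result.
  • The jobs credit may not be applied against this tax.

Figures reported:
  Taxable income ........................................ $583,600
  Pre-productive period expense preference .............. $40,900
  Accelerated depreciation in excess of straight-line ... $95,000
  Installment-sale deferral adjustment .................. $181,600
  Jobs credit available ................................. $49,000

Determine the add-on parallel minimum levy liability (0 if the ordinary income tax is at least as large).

$96,947

Ordinary income tax:
  $46,000 × 16% = $7,360
  $14,000 × 20% = $2,800
  $523,600 × 24% = $125,664
  → $135,824
  Less jobs credit $49,000 → $86,824

Parallel minimum levy:
  Adjusted income: $583,600 + $40,900 + $95,000 + $181,600 = $901,100
  Less exemption $26,000 → base $875,100
  $875,100 × 21% = $183,771

Excess of parallel minimum levy over ordinary income tax: $183,771 − $86,824 = $96,947.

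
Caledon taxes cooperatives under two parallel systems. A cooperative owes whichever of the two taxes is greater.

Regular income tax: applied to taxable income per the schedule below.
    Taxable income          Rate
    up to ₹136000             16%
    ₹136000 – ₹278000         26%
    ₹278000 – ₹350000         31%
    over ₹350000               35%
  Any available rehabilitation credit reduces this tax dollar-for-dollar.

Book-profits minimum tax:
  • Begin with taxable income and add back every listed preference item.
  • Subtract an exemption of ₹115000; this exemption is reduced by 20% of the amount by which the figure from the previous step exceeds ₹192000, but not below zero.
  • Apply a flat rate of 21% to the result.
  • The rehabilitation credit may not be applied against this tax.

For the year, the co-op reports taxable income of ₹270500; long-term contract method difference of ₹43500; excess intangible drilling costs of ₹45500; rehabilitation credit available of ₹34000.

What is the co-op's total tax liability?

₹58380

Book-profits minimum tax:
  Adjusted income: ₹270500 + ₹43500 + ₹45500 = ₹359500
  Exemption: ₹115000 − 20% × (₹359500 − ₹192000) = ₹115000 − ₹33500 = ₹81500
  Base: ₹359500 − ₹81500 = ₹278000
  ₹278000 × 21% = ₹58380

Regular income tax:
  ₹136000 × 16% = ₹21760
  ₹134500 × 26% = ₹34970
  → ₹56730
  Less rehabilitation credit ₹34000 → ₹22730

₹58380 > ₹22730, so the book-profits minimum tax is the binding amount.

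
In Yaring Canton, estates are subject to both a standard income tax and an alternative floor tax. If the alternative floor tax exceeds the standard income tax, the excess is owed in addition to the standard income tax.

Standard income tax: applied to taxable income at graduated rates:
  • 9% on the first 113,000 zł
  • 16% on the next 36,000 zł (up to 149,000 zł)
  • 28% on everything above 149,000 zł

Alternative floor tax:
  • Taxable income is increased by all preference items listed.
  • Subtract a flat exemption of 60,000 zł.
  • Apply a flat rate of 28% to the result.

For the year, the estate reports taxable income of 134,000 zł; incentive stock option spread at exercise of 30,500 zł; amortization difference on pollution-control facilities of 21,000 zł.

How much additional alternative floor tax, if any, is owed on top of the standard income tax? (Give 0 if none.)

Alternative floor tax:
  Adjusted income: 134,000 zł + 30,500 zł + 21,000 zł = 185,500 zł
  Less exemption 60,000 zł → base 125,500 zł
  125,500 zł × 28% = 35,140 zł

Standard income tax:
  113,000 zł × 9% = 10,170 zł
  21,000 zł × 16% = 3,360 zł
  → 13,530 zł

Excess of alternative floor tax over standard income tax: 35,140 zł − 13,530 zł = 21,610 zł.

21,610 zł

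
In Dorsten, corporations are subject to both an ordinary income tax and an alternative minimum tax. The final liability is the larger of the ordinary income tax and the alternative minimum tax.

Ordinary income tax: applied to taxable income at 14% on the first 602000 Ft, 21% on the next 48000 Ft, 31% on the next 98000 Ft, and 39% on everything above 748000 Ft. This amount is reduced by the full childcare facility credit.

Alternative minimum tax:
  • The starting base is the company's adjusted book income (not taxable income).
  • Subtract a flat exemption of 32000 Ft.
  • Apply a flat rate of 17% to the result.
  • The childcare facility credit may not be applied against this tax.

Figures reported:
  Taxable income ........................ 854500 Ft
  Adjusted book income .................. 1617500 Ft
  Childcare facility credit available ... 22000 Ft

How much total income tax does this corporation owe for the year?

269535 Ft

Ordinary income tax:
  602000 Ft × 14% = 84280 Ft
  48000 Ft × 21% = 10080 Ft
  98000 Ft × 31% = 30380 Ft
  106500 Ft × 39% = 41535 Ft
  → 166275 Ft
  Less childcare facility credit 22000 Ft → 144275 Ft

Alternative minimum tax:
  Base (adjusted book income): 1617500 Ft
  Less exemption 32000 Ft → base 1585500 Ft
  1585500 Ft × 17% = 269535 Ft

269535 Ft > 144275 Ft, so the alternative minimum tax is the binding amount.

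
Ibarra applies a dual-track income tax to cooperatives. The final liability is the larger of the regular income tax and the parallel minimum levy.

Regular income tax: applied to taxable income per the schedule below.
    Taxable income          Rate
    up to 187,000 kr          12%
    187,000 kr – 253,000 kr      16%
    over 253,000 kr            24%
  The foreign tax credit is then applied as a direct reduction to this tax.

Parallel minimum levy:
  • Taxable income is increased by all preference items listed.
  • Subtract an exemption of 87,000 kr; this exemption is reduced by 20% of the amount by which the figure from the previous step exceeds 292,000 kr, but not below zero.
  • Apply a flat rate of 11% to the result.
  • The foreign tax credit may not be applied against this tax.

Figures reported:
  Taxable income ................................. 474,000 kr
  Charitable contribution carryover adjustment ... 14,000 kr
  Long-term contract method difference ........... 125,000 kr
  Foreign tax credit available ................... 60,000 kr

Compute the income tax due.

Parallel minimum levy:
  Adjusted income: 474,000 kr + 14,000 kr + 125,000 kr = 613,000 kr
  Exemption: 87,000 kr − 20% × (613,000 kr − 292,000 kr) = 87,000 kr − 64,200 kr = 22,800 kr
  Base: 613,000 kr − 22,800 kr = 590,200 kr
  590,200 kr × 11% = 64,922 kr

Regular income tax:
  187,000 kr × 12% = 22,440 kr
  66,000 kr × 16% = 10,560 kr
  221,000 kr × 24% = 53,040 kr
  → 86,040 kr
  Less foreign tax credit 60,000 kr → 26,040 kr

64,922 kr > 26,040 kr, so the parallel minimum levy is the binding amount.

64,922 kr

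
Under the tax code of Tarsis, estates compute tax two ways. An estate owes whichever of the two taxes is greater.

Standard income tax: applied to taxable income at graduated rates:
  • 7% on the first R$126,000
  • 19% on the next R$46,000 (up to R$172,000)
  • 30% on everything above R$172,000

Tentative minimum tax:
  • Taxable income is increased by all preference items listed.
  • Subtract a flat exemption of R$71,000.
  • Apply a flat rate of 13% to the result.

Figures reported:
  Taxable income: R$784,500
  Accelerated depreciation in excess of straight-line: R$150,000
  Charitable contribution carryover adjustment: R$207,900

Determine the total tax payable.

R$201,310

Tentative minimum tax:
  Adjusted income: R$784,500 + R$150,000 + R$207,900 = R$1,142,400
  Less exemption R$71,000 → base R$1,071,400
  R$1,071,400 × 13% = R$139,282

Standard income tax:
  R$126,000 × 7% = R$8,820
  R$46,000 × 19% = R$8,740
  R$612,500 × 30% = R$183,750
  → R$201,310

R$201,310 > R$139,282, so the standard income tax governs.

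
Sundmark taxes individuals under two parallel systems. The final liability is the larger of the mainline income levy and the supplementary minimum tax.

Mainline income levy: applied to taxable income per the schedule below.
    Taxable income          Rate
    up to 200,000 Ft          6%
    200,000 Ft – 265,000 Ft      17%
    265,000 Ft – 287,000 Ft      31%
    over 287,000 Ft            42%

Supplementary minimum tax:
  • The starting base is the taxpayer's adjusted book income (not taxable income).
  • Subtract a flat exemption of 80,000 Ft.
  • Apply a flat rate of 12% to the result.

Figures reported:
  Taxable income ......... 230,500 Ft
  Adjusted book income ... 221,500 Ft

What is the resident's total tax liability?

Mainline income levy:
  200,000 Ft × 6% = 12,000 Ft
  30,500 Ft × 17% = 5,185 Ft
  → 17,185 Ft

Supplementary minimum tax:
  Base (adjusted book income): 221,500 Ft
  Less exemption 80,000 Ft → base 141,500 Ft
  141,500 Ft × 12% = 16,980 Ft

17,185 Ft > 16,980 Ft, so the mainline income levy governs.

17,185 Ft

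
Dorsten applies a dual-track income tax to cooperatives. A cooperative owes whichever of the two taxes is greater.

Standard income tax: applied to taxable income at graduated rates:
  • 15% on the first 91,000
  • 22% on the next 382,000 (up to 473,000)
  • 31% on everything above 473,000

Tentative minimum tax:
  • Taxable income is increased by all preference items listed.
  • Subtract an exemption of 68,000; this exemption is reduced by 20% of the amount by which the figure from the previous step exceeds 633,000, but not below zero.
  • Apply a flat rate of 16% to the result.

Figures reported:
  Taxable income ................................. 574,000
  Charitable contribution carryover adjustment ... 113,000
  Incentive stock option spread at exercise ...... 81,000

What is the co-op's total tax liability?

Standard income tax:
  91,000 × 15% = 13,650
  382,000 × 22% = 84,040
  101,000 × 31% = 31,310
  → 129,000

Tentative minimum tax:
  Adjusted income: 574,000 + 113,000 + 81,000 = 768,000
  Exemption: 68,000 − 20% × (768,000 − 633,000) = 68,000 − 27,000 = 41,000
  Base: 768,000 − 41,000 = 727,000
  727,000 × 16% = 116,320

129,000 > 116,320, so the standard income tax governs.

129,000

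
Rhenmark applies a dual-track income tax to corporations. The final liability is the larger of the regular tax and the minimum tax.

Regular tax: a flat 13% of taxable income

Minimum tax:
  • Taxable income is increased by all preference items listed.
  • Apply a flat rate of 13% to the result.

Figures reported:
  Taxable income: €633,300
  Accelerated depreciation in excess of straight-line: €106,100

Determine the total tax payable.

€96,122

Minimum tax:
  Adjusted income: €633,300 + €106,100 = €739,400
  €739,400 × 13% = €96,122

Regular tax:
  €633,300 × 13% = €82,329

€96,122 > €82,329, so the minimum tax is the binding amount.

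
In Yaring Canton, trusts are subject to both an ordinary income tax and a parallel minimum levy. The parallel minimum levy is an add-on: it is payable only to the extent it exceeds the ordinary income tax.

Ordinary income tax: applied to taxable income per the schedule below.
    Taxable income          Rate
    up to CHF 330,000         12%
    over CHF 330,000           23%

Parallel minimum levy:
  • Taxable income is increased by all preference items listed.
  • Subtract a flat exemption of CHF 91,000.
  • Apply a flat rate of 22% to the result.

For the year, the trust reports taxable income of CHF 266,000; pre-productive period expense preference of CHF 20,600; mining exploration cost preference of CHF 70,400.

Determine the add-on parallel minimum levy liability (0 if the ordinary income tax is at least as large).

Parallel minimum levy:
  Adjusted income: CHF 266,000 + CHF 20,600 + CHF 70,400 = CHF 357,000
  Less exemption CHF 91,000 → base CHF 266,000
  CHF 266,000 × 22% = CHF 58,520

Ordinary income tax:
  CHF 266,000 × 12% = CHF 31,920

Excess of parallel minimum levy over ordinary income tax: CHF 58,520 − CHF 31,920 = CHF 26,600.

CHF 26,600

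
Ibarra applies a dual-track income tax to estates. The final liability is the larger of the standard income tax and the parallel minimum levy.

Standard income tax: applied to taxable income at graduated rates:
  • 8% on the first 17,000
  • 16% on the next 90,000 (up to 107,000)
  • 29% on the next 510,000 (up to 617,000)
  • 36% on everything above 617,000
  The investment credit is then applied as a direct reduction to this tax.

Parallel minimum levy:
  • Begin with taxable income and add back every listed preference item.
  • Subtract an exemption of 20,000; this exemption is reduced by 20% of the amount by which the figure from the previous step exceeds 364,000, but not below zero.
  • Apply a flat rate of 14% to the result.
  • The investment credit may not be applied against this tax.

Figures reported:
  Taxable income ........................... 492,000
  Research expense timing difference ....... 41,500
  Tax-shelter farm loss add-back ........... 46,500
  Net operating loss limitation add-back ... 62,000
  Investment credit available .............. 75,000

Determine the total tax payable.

Standard income tax:
  17,000 × 8% = 1,360
  90,000 × 16% = 14,400
  385,000 × 29% = 111,650
  → 127,410
  Less investment credit 75,000 → 52,410

Parallel minimum levy:
  Adjusted income: 492,000 + 41,500 + 46,500 + 62,000 = 642,000
  Exemption: 20% × (642,000 − 364,000) = 55,600 ≥ 20,000, so the exemption is fully phased out
  Base: 642,000 − 0 = 642,000
  642,000 × 14% = 89,880

89,880 > 52,410, so the parallel minimum levy is the binding amount.

89,880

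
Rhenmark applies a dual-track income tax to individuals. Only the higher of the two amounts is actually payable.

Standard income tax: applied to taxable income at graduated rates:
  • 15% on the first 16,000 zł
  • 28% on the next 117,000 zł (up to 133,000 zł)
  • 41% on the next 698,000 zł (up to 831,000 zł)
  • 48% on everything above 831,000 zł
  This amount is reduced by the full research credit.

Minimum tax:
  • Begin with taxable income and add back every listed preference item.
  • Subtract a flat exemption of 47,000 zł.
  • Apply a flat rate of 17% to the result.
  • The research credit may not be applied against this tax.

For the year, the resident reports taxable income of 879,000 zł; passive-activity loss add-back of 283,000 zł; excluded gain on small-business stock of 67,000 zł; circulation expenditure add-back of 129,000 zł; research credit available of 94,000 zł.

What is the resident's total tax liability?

Standard income tax:
  16,000 zł × 15% = 2,400 zł
  117,000 zł × 28% = 32,760 zł
  698,000 zł × 41% = 286,180 zł
  48,000 zł × 48% = 23,040 zł
  → 344,380 zł
  Less research credit 94,000 zł → 250,380 zł

Minimum tax:
  Adjusted income: 879,000 zł + 283,000 zł + 67,000 zł + 129,000 zł = 1,358,000 zł
  Less exemption 47,000 zł → base 1,311,000 zł
  1,311,000 zł × 17% = 222,870 zł

250,380 zł > 222,870 zł, so the standard income tax governs.

250,380 zł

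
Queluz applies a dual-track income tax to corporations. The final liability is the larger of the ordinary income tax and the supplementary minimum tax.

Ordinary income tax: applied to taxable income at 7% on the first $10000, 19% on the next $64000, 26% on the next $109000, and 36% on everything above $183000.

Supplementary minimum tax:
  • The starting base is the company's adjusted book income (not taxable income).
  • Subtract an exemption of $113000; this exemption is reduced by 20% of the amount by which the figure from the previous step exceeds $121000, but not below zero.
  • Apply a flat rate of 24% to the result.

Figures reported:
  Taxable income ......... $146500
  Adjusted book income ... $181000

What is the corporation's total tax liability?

$31710

Ordinary income tax:
  $10000 × 7% = $700
  $64000 × 19% = $12160
  $72500 × 26% = $18850
  → $31710

Supplementary minimum tax:
  Base (adjusted book income): $181000
  Exemption: $113000 − 20% × ($181000 − $121000) = $113000 − $12000 = $101000
  Base: $181000 − $101000 = $80000
  $80000 × 24% = $19200

$31710 > $19200, so the ordinary income tax governs.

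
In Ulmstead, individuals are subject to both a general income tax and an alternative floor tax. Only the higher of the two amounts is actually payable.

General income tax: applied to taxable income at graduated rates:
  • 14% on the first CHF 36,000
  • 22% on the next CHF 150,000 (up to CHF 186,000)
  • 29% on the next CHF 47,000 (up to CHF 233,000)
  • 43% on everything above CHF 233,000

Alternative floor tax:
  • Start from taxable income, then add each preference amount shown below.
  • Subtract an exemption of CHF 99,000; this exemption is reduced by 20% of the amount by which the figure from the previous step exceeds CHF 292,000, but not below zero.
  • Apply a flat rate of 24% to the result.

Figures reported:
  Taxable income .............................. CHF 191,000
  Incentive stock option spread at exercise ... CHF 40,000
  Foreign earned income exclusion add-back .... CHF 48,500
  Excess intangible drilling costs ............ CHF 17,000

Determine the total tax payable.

General income tax:
  CHF 36,000 × 14% = CHF 5,040
  CHF 150,000 × 22% = CHF 33,000
  CHF 5,000 × 29% = CHF 1,450
  → CHF 39,490

Alternative floor tax:
  Adjusted income: CHF 191,000 + CHF 40,000 + CHF 48,500 + CHF 17,000 = CHF 296,500
  Exemption: CHF 99,000 − 20% × (CHF 296,500 − CHF 292,000) = CHF 99,000 − CHF 900 = CHF 98,100
  Base: CHF 296,500 − CHF 98,100 = CHF 198,400
  CHF 198,400 × 24% = CHF 47,616

CHF 47,616 > CHF 39,490, so the alternative floor tax is the binding amount.

CHF 47,616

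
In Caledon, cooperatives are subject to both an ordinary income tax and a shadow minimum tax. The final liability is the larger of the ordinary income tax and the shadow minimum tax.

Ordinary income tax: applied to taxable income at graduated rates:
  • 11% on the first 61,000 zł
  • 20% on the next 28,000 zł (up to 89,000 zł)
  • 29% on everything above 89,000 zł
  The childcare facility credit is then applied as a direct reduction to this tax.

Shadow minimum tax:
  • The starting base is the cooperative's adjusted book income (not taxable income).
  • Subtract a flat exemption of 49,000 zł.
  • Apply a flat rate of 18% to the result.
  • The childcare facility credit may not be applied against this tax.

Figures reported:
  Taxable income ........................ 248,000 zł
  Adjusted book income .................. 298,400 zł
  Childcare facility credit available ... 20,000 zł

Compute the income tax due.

Shadow minimum tax:
  Base (adjusted book income): 298,400 zł
  Less exemption 49,000 zł → base 249,400 zł
  249,400 zł × 18% = 44,892 zł

Ordinary income tax:
  61,000 zł × 11% = 6,710 zł
  28,000 zł × 20% = 5,600 zł
  159,000 zł × 29% = 46,110 zł
  → 58,420 zł
  Less childcare facility credit 20,000 zł → 38,420 zł

44,892 zł > 38,420 zł, so the shadow minimum tax is the binding amount.

44,892 zł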